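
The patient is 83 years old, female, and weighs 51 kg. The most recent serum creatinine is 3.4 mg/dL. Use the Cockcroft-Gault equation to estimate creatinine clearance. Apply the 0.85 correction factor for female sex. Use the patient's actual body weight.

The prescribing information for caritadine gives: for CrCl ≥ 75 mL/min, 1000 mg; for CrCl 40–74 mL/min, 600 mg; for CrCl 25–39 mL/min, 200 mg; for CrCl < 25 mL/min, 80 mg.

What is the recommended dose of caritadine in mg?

CrCl = (140 − 83) × 51 / (72 × 3.4) × 0.85 = 2907.0 / 244.80 × 0.85 ≈ 10.1 mL/min
CrCl ≈ 10 mL/min → bracket < 25 mL/min.
Dose for this bracket: 80 mg.

80 mg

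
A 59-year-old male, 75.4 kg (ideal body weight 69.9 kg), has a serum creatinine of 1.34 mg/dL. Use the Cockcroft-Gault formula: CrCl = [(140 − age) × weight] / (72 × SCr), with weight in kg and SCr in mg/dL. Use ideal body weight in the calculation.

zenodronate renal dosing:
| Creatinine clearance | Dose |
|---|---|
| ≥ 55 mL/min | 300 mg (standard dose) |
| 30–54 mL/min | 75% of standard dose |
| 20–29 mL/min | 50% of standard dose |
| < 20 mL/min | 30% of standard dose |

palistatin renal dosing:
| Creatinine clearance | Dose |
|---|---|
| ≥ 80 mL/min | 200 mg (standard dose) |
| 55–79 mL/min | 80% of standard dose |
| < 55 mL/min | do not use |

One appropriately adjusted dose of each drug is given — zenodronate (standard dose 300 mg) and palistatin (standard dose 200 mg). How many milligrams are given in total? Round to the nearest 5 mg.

460 mg

CrCl = (140 − 59) × 69.9 / (72 × 1.34) = 5661.9 / 96.48 ≈ 58.7 mL/min
CrCl ≈ 59 mL/min.
zenodronate: ≥ 55 mL/min → 100% of 300 mg = 300 mg.
palistatin: 55–79 mL/min → 80% of 200 mg = 160 mg.
Total = 300 + 160 = 460 mg.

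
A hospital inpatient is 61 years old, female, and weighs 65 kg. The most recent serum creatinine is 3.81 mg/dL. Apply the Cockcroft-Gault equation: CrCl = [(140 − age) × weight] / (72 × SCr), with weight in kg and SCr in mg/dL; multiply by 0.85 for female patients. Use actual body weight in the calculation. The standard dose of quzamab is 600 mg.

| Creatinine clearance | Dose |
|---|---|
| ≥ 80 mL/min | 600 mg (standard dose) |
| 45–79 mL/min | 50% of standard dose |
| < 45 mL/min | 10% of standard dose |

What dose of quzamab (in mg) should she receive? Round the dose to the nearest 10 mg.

CrCl = (140 − 61) × 65 / (72 × 3.81) × 0.85 = 5135.0 / 274.32 × 0.85 ≈ 15.9 mL/min
CrCl ≈ 16 mL/min → bracket < 45 mL/min.
10% of 600 mg = 60 mg

60 mg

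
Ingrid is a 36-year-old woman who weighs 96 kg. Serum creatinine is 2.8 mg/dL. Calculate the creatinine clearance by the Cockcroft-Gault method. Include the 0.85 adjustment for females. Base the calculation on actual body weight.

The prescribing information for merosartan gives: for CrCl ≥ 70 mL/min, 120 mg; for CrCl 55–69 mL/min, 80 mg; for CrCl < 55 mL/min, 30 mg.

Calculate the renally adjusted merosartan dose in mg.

30 mg

CrCl = (140 − 36) × 96 / (72 × 2.8) × 0.85 = 9984.0 / 201.60 × 0.85 ≈ 42.1 mL/min
CrCl ≈ 42 mL/min → bracket < 55 mL/min.
Dose for this bracket: 30 mg.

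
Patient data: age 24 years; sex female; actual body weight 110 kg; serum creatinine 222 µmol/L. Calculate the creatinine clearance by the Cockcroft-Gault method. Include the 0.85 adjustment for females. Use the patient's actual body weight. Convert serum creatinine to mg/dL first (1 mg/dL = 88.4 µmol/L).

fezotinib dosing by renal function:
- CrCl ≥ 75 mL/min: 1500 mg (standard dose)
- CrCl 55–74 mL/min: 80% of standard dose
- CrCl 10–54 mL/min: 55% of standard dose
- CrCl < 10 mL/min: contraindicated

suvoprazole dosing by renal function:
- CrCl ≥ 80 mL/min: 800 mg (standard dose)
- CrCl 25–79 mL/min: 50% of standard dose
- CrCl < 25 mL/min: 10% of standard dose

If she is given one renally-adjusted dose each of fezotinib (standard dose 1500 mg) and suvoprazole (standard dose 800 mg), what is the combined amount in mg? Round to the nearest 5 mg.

SCr = 222 / 88.4 = 2.511 mg/dL
CrCl = (140 − 24) × 110 / (72 × 2.511) × 0.85 = 12760.0 / 180.79 × 0.85 ≈ 60.0 mL/min
CrCl ≈ 60 mL/min.
fezotinib: 55–74 mL/min → 80% of 1500 mg = 1200 mg.
suvoprazole: 25–79 mL/min → 50% of 800 mg = 400 mg.
Total = 1200 + 400 = 1600 mg.

1600 mg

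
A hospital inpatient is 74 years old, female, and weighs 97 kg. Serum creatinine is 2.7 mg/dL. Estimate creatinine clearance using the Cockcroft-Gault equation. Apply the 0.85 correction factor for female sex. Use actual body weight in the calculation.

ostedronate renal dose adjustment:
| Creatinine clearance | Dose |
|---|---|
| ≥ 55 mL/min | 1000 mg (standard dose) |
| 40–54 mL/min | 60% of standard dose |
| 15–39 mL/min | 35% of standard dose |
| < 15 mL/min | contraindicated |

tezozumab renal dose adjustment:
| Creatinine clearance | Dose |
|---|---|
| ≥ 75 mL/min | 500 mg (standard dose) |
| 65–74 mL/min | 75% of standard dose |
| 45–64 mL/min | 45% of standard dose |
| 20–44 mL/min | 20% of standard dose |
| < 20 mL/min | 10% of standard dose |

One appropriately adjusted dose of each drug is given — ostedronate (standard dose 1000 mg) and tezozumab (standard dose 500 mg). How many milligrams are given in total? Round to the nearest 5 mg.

450 mg

CrCl = (140 − 74) × 97 / (72 × 2.7) × 0.85 = 6402.0 / 194.40 × 0.85 ≈ 28.0 mL/min
CrCl ≈ 28 mL/min.
ostedronate: 15–39 mL/min → 35% of 1000 mg = 350 mg.
tezozumab: 20–44 mL/min → 20% of 500 mg = 100 mg.
Total = 350 + 100 = 450 mg.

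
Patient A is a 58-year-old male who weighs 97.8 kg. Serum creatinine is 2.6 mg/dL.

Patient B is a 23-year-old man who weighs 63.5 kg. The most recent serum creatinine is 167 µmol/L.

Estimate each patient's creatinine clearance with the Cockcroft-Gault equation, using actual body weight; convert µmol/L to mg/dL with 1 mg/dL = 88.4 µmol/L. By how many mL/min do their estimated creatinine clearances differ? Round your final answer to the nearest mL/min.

12 mL/min

Patient A: CrCl = (140 − 58) × 97.8 / (72 × 2.6) = 8019.6 / 187.20 ≈ 42.8 mL/min
Patient B: SCr = 167 / 88.4 = 1.889 mg/dL
Patient B: CrCl = (140 − 23) × 63.5 / (72 × 1.889) = 7429.5 / 136.01 ≈ 54.6 mL/min
|42.8 − 54.6| = 11.8 mL/min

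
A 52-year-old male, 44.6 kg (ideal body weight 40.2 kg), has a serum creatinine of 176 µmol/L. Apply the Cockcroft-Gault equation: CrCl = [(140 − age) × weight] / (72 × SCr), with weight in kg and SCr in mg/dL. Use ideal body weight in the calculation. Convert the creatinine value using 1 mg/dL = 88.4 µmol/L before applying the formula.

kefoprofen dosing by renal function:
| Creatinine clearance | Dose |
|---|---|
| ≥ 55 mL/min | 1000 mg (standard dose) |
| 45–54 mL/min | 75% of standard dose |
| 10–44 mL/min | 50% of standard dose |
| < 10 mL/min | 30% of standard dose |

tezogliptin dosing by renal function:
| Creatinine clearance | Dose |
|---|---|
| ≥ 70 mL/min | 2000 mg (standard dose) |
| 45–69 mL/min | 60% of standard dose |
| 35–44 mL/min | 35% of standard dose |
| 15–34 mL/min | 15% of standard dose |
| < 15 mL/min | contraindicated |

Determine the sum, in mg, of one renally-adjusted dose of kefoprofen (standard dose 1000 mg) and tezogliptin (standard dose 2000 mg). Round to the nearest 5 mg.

800 mg

SCr = 176 / 88.4 = 1.991 mg/dL
CrCl = (140 − 52) × 40.2 / (72 × 1.991) = 3537.6 / 143.35 ≈ 24.7 mL/min
CrCl ≈ 25 mL/min.
kefoprofen: 10–44 mL/min → 50% of 1000 mg = 500 mg.
tezogliptin: 15–34 mL/min → 15% of 2000 mg = 300 mg.
Total = 500 + 300 = 800 mg.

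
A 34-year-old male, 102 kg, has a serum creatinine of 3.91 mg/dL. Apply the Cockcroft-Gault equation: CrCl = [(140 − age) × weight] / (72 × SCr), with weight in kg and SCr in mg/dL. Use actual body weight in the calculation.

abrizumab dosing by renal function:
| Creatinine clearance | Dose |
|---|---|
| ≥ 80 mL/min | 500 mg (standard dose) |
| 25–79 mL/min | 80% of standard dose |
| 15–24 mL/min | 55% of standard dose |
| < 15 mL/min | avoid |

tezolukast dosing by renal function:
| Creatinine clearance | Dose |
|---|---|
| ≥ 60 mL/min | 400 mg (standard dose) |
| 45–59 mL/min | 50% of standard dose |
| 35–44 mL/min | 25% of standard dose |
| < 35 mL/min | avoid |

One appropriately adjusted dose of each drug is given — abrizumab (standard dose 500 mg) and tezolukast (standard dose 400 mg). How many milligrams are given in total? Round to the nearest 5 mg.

CrCl = (140 − 34) × 102 / (72 × 3.91) = 10812.0 / 281.52 ≈ 38.4 mL/min
CrCl ≈ 38 mL/min.
abrizumab: 25–79 mL/min → 80% of 500 mg = 400 mg.
tezolukast: 35–44 mL/min → 25% of 400 mg = 100 mg.
Total = 400 + 100 = 500 mg.

500 mg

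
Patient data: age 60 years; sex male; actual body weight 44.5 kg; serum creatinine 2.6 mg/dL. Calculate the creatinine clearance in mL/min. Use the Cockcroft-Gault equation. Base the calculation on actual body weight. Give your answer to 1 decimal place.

19.0 mL/min

CrCl = (140 − 60) × 44.5 / (72 × 2.6) = 3560.0 / 187.20 ≈ 19.0 mL/min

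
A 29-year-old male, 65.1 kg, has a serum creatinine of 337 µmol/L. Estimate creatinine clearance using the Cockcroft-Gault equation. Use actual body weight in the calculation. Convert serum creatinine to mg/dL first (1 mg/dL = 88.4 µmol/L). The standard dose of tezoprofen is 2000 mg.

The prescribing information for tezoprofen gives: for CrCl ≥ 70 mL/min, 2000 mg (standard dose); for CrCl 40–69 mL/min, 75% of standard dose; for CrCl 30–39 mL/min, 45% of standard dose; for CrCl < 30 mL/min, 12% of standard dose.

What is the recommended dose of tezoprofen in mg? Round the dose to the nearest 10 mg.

SCr = 337 / 88.4 = 3.812 mg/dL
CrCl = (140 − 29) × 65.1 / (72 × 3.812) = 7226.1 / 274.46 ≈ 26.3 mL/min
CrCl ≈ 26 mL/min → bracket < 30 mL/min.
12% of 2000 mg = 240 mg

240 mg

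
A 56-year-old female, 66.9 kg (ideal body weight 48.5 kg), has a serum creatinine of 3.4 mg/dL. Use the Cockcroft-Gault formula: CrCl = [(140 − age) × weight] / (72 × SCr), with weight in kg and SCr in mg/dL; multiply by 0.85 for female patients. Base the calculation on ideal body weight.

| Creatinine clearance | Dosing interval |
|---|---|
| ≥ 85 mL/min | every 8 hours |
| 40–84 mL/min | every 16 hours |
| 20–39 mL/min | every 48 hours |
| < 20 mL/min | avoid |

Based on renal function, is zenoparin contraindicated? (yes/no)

CrCl = (140 − 56) × 48.5 / (72 × 3.4) × 0.85 = 4074.0 / 244.80 × 0.85 ≈ 14.1 mL/min
CrCl ≈ 14 mL/min, which is < 20 mL/min.

yes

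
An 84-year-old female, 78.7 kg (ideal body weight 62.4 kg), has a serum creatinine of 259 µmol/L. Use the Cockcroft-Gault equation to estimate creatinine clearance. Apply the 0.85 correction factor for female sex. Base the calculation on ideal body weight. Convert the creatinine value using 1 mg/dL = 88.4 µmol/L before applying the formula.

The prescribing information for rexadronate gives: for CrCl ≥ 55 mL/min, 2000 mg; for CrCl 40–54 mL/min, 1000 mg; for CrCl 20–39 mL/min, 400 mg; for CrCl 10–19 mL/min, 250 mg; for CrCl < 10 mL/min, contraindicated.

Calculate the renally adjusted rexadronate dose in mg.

250 mg

SCr = 259 / 88.4 = 2.93 mg/dL
CrCl = (140 − 84) × 62.4 / (72 × 2.93) × 0.85 = 3494.4 / 210.96 × 0.85 ≈ 14.1 mL/min
CrCl ≈ 14 mL/min → bracket 10–19 mL/min.
Dose for this bracket: 250 mg.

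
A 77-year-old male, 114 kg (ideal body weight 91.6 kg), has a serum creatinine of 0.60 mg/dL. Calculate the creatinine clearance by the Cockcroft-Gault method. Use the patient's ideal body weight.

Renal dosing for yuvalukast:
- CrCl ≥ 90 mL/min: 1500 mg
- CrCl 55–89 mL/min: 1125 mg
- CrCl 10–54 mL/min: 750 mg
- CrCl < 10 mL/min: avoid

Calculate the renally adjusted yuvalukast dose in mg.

1500 mg

CrCl = (140 − 77) × 91.6 / (72 × 0.6) = 5770.8 / 43.20 ≈ 133.6 mL/min
CrCl ≈ 134 mL/min → bracket ≥ 90 mL/min.
Dose for this bracket: 1500 mg.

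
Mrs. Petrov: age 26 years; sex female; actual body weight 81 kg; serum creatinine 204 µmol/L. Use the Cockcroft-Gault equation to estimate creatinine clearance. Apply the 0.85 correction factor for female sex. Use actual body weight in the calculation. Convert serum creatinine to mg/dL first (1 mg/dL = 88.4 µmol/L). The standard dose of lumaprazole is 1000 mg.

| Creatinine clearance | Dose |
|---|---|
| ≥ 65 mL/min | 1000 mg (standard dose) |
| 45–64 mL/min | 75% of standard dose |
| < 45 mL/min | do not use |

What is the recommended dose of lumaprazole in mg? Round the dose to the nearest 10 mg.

750 mg

SCr = 204 / 88.4 = 2.308 mg/dL
CrCl = (140 − 26) × 81 / (72 × 2.308) × 0.85 = 9234.0 / 166.18 × 0.85 ≈ 47.2 mL/min
CrCl ≈ 47 mL/min → bracket 45–64 mL/min.
75% of 1000 mg = 750 mg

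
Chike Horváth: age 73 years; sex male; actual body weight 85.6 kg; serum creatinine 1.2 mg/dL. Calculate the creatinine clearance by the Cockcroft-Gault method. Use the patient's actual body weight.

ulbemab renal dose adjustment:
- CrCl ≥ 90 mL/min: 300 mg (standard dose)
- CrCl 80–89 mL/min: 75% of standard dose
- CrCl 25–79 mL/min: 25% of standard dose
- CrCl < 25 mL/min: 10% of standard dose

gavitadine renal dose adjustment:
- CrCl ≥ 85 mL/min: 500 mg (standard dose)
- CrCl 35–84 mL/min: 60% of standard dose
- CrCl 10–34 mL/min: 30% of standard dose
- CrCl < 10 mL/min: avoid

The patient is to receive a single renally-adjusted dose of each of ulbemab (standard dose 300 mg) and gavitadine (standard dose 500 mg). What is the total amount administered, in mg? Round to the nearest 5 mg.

CrCl = (140 − 73) × 85.6 / (72 × 1.2) = 5735.2 / 86.40 ≈ 66.4 mL/min
CrCl ≈ 66 mL/min.
ulbemab: 25–79 mL/min → 25% of 300 mg = 75 mg.
gavitadine: 35–84 mL/min → 60% of 500 mg = 300 mg.
Total = 75 + 300 = 375 mg.

375 mg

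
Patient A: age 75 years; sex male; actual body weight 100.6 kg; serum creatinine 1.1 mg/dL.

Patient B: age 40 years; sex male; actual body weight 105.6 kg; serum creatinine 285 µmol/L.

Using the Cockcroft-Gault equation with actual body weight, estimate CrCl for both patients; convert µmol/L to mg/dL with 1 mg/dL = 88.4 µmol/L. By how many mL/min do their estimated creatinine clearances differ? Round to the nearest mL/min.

Patient A: CrCl = (140 − 75) × 100.6 / (72 × 1.1) = 6539.0 / 79.20 ≈ 82.6 mL/min
Patient B: SCr = 285 / 88.4 = 3.224 mg/dL
Patient B: CrCl = (140 − 40) × 105.6 / (72 × 3.224) = 10560.0 / 232.13 ≈ 45.5 mL/min
|82.6 − 45.5| = 37.1 mL/min

37 mL/min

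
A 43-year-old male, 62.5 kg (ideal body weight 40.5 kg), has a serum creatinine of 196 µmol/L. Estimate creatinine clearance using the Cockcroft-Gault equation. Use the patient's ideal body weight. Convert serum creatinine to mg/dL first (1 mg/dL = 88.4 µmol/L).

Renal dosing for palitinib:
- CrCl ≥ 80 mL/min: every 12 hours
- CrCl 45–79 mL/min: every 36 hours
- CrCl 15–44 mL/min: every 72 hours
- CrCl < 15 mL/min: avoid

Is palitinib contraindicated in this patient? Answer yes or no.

no

SCr = 196 / 88.4 = 2.217 mg/dL
CrCl = (140 − 43) × 40.5 / (72 × 2.217) = 3928.5 / 159.62 ≈ 24.6 mL/min
CrCl ≈ 25 mL/min, which is ≥ 15 mL/min.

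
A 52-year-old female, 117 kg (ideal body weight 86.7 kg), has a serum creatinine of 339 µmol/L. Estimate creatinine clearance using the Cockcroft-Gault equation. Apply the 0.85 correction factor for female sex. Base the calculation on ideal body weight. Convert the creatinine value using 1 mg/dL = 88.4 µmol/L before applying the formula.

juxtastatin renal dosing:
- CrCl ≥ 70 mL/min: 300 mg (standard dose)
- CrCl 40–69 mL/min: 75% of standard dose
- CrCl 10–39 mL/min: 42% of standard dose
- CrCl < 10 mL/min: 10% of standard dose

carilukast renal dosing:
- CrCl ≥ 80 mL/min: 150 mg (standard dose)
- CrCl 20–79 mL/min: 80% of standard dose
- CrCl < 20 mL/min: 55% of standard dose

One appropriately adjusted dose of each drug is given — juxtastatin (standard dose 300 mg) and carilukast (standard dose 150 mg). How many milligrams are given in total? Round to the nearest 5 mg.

245 mg

SCr = 339 / 88.4 = 3.835 mg/dL
CrCl = (140 − 52) × 86.7 / (72 × 3.835) × 0.85 = 7629.6 / 276.12 × 0.85 ≈ 23.5 mL/min
CrCl ≈ 23 mL/min.
juxtastatin: 10–39 mL/min → 42% of 300 mg = 126 mg.
carilukast: 20–79 mL/min → 80% of 150 mg = 120 mg.
Total = 126 + 120 = 246 mg.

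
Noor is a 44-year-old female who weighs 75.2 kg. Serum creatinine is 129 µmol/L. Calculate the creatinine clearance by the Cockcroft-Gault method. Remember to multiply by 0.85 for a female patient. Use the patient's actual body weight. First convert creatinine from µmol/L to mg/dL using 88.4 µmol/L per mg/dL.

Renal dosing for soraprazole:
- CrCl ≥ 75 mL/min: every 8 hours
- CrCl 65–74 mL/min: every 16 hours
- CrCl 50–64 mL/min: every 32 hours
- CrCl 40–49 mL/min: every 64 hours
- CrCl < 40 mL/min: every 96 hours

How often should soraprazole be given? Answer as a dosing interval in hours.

every 32 hours

SCr = 129 / 88.4 = 1.459 mg/dL
CrCl = (140 − 44) × 75.2 / (72 × 1.459) × 0.85 = 7219.2 / 105.05 × 0.85 ≈ 58.4 mL/min
CrCl ≈ 58 mL/min → bracket 50–64 mL/min → every 32 hours.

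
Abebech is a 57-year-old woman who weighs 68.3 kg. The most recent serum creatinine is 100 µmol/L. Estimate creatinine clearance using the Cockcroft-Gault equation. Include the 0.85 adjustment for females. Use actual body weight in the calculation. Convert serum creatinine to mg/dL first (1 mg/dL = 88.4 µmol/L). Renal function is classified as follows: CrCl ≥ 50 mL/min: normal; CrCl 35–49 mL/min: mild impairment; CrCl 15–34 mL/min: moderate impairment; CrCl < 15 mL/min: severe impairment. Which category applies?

normal

SCr = 100 / 88.4 = 1.131 mg/dL
CrCl = (140 − 57) × 68.3 / (72 × 1.131) × 0.85 = 5668.9 / 81.43 × 0.85 ≈ 59.2 mL/min
59 mL/min falls in the 'normal' range.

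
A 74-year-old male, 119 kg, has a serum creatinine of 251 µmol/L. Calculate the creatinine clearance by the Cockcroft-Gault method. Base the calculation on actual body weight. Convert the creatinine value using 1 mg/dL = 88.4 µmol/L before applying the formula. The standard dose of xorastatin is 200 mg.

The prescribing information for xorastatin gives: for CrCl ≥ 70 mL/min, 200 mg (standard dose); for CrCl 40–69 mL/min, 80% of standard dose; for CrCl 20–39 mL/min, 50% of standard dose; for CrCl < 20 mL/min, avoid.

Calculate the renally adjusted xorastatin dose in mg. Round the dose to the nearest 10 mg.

100 mg

SCr = 251 / 88.4 = 2.839 mg/dL
CrCl = (140 − 74) × 119 / (72 × 2.839) = 7854.0 / 204.41 ≈ 38.4 mL/min
CrCl ≈ 38 mL/min → bracket 20–39 mL/min.
50% of 200 mg = 100 mg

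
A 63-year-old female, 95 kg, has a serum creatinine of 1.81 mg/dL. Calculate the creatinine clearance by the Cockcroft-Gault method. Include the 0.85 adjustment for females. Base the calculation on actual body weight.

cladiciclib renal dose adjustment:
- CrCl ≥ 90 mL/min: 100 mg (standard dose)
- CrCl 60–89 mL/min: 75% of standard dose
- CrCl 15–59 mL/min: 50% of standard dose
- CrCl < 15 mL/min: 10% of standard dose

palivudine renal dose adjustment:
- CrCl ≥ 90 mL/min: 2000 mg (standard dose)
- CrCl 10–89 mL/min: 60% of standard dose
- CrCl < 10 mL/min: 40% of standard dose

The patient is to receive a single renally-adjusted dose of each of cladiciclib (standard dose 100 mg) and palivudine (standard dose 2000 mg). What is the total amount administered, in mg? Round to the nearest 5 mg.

CrCl = (140 − 63) × 95 / (72 × 1.81) × 0.85 = 7315.0 / 130.32 × 0.85 ≈ 47.7 mL/min
CrCl ≈ 48 mL/min.
cladiciclib: 15–59 mL/min → 50% of 100 mg = 50 mg.
palivudine: 10–89 mL/min → 60% of 2000 mg = 1200 mg.
Total = 50 + 1200 = 1250 mg.

1250 mg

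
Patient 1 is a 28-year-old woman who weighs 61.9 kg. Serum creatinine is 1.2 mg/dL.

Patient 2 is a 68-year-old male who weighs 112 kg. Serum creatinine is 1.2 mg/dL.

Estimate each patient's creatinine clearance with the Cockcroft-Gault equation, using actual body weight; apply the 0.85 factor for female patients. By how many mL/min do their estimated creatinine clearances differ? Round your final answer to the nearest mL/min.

Patient 1: CrCl = (140 − 28) × 61.9 / (72 × 1.2) × 0.85 = 6932.8 / 86.40 × 0.85 ≈ 68.2 mL/min
Patient 2: CrCl = (140 − 68) × 112 / (72 × 1.2) = 8064.0 / 86.40 ≈ 93.3 mL/min
|68.2 − 93.3| = 25.1 mL/min

25 mL/min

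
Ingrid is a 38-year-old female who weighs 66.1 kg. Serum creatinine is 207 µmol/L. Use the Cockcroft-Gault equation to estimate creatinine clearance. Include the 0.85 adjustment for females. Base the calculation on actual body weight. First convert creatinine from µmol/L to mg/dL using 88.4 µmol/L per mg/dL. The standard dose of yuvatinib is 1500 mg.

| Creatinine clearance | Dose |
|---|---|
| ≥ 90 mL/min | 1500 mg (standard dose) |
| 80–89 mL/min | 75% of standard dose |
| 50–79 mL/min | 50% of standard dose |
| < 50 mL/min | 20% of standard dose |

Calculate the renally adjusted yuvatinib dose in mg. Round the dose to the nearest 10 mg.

SCr = 207 / 88.4 = 2.342 mg/dL
CrCl = (140 − 38) × 66.1 / (72 × 2.342) × 0.85 = 6742.2 / 168.62 × 0.85 ≈ 34.0 mL/min
CrCl ≈ 34 mL/min → bracket < 50 mL/min.
20% of 1500 mg = 300 mg

300 mg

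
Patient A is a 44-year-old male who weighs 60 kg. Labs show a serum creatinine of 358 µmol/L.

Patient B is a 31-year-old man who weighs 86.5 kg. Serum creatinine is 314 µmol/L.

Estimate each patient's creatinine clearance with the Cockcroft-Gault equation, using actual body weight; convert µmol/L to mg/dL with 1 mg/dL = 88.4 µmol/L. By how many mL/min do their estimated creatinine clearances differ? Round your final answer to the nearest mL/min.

Patient A: SCr = 358 / 88.4 = 4.05 mg/dL
Patient A: CrCl = (140 − 44) × 60 / (72 × 4.05) = 5760.0 / 291.60 ≈ 19.8 mL/min
Patient B: SCr = 314 / 88.4 = 3.552 mg/dL
Patient B: CrCl = (140 − 31) × 86.5 / (72 × 3.552) = 9428.5 / 255.74 ≈ 36.9 mL/min
|19.8 − 36.9| = 17.1 mL/min

17 mL/min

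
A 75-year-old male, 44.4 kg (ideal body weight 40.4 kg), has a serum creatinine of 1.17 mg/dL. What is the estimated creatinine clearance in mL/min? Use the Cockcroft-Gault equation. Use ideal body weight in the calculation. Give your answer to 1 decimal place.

CrCl = (140 − 75) × 40.4 / (72 × 1.17) = 2626.0 / 84.24 ≈ 31.2 mL/min

31.2 mL/min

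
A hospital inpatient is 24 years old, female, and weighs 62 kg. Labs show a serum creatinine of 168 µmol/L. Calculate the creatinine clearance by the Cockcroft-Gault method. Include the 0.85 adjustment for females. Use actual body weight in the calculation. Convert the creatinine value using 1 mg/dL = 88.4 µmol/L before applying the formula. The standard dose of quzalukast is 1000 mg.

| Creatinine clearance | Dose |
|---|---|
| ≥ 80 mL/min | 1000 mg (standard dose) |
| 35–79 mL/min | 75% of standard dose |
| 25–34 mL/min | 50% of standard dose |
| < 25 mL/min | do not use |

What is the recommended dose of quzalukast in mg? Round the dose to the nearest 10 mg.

SCr = 168 / 88.4 = 1.9 mg/dL
CrCl = (140 − 24) × 62 / (72 × 1.9) × 0.85 = 7192.0 / 136.80 × 0.85 ≈ 44.7 mL/min
CrCl ≈ 45 mL/min → bracket 35–79 mL/min.
75% of 1000 mg = 750 mg

750 mg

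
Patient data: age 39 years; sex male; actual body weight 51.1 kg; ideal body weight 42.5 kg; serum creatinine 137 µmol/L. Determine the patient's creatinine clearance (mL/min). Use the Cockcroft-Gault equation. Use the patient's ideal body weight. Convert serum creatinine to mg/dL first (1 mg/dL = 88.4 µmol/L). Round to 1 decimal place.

SCr = 137 / 88.4 = 1.55 mg/dL
CrCl = (140 − 39) × 42.5 / (72 × 1.55) = 4292.5 / 111.60 ≈ 38.5 mL/min

38.5 mL/min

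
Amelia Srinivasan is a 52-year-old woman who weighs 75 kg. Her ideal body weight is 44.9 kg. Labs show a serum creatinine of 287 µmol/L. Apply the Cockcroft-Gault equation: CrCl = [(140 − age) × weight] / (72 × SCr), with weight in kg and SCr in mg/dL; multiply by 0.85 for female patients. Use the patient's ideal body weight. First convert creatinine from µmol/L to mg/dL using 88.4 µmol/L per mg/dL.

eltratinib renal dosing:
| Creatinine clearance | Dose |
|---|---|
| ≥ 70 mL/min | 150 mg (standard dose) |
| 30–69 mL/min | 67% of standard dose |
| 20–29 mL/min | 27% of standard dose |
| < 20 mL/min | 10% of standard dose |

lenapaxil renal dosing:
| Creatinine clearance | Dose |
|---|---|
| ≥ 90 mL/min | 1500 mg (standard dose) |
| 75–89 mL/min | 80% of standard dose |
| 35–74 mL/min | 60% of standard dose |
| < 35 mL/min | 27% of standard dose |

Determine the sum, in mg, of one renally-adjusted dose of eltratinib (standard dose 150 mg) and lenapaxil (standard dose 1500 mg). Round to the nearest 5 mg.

420 mg

SCr = 287 / 88.4 = 3.247 mg/dL
CrCl = (140 − 52) × 44.9 / (72 × 3.247) × 0.85 = 3951.2 / 233.78 × 0.85 ≈ 14.4 mL/min
CrCl ≈ 14 mL/min.
eltratinib: < 20 mL/min → 10% of 150 mg = 15 mg.
lenapaxil: < 35 mL/min → 27% of 1500 mg = 405 mg.
Total = 15 + 405 = 420 mg.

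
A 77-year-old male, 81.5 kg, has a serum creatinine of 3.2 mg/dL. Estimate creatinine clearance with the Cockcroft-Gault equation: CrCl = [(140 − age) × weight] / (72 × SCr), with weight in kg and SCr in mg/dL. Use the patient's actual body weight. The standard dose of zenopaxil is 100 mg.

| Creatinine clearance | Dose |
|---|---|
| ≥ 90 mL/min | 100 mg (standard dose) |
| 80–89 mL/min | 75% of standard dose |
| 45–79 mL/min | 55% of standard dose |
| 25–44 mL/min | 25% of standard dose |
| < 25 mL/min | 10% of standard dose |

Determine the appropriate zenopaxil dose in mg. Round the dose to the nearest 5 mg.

10 mg

CrCl = (140 − 77) × 81.5 / (72 × 3.2) = 5134.5 / 230.40 ≈ 22.3 mL/min
CrCl ≈ 22 mL/min → bracket < 25 mL/min.
10% of 100 mg = 10 mg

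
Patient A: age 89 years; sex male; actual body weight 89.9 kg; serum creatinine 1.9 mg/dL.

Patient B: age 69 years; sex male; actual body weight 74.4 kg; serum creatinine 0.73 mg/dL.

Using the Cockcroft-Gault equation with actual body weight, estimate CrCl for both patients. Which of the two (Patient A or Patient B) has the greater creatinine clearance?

Patient B

Patient A: CrCl = (140 − 89) × 89.9 / (72 × 1.9) = 4584.9 / 136.80 ≈ 33.5 mL/min
Patient B: CrCl = (140 − 69) × 74.4 / (72 × 0.73) = 5282.4 / 52.56 ≈ 100.5 mL/min
33.5 vs 100.5 mL/min → Patient B is higher.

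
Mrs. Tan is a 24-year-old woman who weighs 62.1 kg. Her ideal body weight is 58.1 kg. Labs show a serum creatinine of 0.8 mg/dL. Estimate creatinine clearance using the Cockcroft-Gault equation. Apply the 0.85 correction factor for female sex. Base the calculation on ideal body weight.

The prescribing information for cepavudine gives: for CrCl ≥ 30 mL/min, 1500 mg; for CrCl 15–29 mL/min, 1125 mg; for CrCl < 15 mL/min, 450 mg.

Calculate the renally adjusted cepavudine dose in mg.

CrCl = (140 − 24) × 58.1 / (72 × 0.8) × 0.85 = 6739.6 / 57.60 × 0.85 ≈ 99.5 mL/min
CrCl ≈ 99 mL/min → bracket ≥ 30 mL/min.
Dose for this bracket: 1500 mg.

1500 mg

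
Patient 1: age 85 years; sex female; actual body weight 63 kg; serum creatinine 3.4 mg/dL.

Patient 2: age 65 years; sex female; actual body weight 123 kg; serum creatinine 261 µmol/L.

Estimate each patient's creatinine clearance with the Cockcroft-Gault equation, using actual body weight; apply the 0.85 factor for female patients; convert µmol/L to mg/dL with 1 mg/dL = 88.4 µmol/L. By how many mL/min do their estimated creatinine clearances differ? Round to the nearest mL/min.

Patient 1: CrCl = (140 − 85) × 63 / (72 × 3.4) × 0.85 = 3465.0 / 244.80 × 0.85 ≈ 12.0 mL/min
Patient 2: SCr = 261 / 88.4 = 2.952 mg/dL
Patient 2: CrCl = (140 − 65) × 123 / (72 × 2.952) × 0.85 = 9225.0 / 212.54 × 0.85 ≈ 36.9 mL/min
|12.0 − 36.9| = 24.9 mL/min

25 mL/min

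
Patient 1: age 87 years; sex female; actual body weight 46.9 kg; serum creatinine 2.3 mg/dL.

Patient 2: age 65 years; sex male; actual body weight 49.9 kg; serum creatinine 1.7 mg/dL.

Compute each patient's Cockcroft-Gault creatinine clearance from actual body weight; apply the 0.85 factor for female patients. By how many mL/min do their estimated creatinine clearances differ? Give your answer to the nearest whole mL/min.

Patient 1: CrCl = (140 − 87) × 46.9 / (72 × 2.3) × 0.85 = 2485.7 / 165.60 × 0.85 ≈ 12.8 mL/min
Patient 2: CrCl = (140 − 65) × 49.9 / (72 × 1.7) = 3742.5 / 122.40 ≈ 30.6 mL/min
|12.8 − 30.6| = 17.8 mL/min

18 mL/min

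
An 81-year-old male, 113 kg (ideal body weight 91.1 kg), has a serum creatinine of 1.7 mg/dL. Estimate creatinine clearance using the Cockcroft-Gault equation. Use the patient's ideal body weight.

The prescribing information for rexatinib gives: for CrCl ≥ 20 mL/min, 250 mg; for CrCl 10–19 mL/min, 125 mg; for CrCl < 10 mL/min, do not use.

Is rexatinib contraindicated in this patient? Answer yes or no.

no

CrCl = (140 − 81) × 91.1 / (72 × 1.7) = 5374.9 / 122.40 ≈ 43.9 mL/min
CrCl ≈ 44 mL/min, which is ≥ 10 mL/min.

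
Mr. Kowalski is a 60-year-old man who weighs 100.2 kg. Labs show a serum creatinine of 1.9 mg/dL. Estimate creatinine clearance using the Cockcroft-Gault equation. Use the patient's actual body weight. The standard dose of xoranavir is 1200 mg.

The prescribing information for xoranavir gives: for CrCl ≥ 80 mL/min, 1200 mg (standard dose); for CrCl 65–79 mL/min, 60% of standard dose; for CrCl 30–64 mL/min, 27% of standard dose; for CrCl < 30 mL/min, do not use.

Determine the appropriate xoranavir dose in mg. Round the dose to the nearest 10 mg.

CrCl = (140 − 60) × 100.2 / (72 × 1.9) = 8016.0 / 136.80 ≈ 58.6 mL/min
CrCl ≈ 59 mL/min → bracket 30–64 mL/min.
27% of 1200 mg = 324 mg → 320 mg

320 mg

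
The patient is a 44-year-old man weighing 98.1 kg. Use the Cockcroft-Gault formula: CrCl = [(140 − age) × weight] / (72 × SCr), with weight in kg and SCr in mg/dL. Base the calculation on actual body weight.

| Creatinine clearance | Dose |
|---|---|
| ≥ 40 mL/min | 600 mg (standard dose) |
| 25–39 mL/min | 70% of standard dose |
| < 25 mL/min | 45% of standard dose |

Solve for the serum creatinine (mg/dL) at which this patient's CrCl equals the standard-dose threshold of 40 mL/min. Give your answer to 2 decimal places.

3.27 mg/dL

Standard dose requires CrCl ≥ 40 mL/min.
Set (140 − 44) × 98.1 / (72 × SCr) = 40
SCr = (140 − 44) × 98.1 / (72 × 40) = 3.270 mg/dL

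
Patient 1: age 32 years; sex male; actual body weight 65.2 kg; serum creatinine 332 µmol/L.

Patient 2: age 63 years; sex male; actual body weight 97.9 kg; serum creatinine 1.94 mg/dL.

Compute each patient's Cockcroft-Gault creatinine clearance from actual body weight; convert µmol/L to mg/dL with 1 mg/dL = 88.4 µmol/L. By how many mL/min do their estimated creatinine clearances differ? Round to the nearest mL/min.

Patient 1: SCr = 332 / 88.4 = 3.756 mg/dL
Patient 1: CrCl = (140 − 32) × 65.2 / (72 × 3.756) = 7041.6 / 270.43 ≈ 26.0 mL/min
Patient 2: CrCl = (140 − 63) × 97.9 / (72 × 1.94) = 7538.3 / 139.68 ≈ 54.0 mL/min
|26.0 − 54.0| = 28.0 mL/min

28 mL/min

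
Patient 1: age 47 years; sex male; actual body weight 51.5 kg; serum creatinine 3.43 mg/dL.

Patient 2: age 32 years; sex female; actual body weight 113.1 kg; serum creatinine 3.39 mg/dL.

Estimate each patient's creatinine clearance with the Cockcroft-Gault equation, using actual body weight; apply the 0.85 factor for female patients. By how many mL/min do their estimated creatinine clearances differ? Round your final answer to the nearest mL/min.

Patient 1: CrCl = (140 − 47) × 51.5 / (72 × 3.43) = 4789.5 / 246.96 ≈ 19.4 mL/min
Patient 2: CrCl = (140 − 32) × 113.1 / (72 × 3.39) × 0.85 = 12214.8 / 244.08 × 0.85 ≈ 42.5 mL/min
|19.4 − 42.5| = 23.1 mL/min

23 mL/min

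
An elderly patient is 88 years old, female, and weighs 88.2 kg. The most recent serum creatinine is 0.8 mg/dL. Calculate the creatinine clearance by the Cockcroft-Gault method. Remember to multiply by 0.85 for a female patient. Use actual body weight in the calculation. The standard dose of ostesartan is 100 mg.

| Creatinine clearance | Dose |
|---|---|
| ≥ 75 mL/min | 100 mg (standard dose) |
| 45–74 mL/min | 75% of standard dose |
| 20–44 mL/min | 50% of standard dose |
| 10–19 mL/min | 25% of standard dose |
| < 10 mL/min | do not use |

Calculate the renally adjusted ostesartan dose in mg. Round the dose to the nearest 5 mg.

CrCl = (140 − 88) × 88.2 / (72 × 0.8) × 0.85 = 4586.4 / 57.60 × 0.85 ≈ 67.7 mL/min
CrCl ≈ 68 mL/min → bracket 45–74 mL/min.
75% of 100 mg = 75 mg

75 mg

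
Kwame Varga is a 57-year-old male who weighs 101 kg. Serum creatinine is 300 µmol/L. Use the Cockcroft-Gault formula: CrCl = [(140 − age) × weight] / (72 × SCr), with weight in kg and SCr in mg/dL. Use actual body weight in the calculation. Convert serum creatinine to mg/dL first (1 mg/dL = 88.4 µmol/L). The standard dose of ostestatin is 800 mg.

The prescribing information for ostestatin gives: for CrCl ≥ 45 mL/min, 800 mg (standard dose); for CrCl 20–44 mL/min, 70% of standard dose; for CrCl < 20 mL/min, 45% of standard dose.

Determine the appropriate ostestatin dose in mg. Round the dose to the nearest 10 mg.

560 mg

SCr = 300 / 88.4 = 3.394 mg/dL
CrCl = (140 − 57) × 101 / (72 × 3.394) = 8383.0 / 244.37 ≈ 34.3 mL/min
CrCl ≈ 34 mL/min → bracket 20–44 mL/min.
70% of 800 mg = 560 mg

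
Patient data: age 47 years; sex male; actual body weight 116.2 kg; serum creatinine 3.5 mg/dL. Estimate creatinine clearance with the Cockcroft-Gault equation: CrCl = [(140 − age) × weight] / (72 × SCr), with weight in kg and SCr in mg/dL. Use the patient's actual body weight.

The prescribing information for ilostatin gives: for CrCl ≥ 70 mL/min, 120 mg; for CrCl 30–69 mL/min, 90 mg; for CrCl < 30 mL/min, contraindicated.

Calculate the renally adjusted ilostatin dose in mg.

90 mg

CrCl = (140 − 47) × 116.2 / (72 × 3.5) = 10806.6 / 252.00 ≈ 42.9 mL/min
CrCl ≈ 43 mL/min → bracket 30–69 mL/min.
Dose for this bracket: 90 mg.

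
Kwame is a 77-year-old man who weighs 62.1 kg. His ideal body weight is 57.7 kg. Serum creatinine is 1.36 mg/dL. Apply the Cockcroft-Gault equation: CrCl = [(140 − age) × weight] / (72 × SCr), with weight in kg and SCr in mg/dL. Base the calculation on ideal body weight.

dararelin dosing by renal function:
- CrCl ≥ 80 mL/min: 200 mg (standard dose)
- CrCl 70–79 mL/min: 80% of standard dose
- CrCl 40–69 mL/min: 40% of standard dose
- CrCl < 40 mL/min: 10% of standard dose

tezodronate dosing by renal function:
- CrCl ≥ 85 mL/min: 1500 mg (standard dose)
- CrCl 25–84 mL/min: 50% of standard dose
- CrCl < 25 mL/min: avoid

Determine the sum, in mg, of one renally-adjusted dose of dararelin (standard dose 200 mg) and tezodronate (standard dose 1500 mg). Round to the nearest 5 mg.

CrCl = (140 − 77) × 57.7 / (72 × 1.36) = 3635.1 / 97.92 ≈ 37.1 mL/min
CrCl ≈ 37 mL/min.
dararelin: < 40 mL/min → 10% of 200 mg = 20 mg.
tezodronate: 25–84 mL/min → 50% of 1500 mg = 750 mg.
Total = 20 + 750 = 770 mg.

770 mg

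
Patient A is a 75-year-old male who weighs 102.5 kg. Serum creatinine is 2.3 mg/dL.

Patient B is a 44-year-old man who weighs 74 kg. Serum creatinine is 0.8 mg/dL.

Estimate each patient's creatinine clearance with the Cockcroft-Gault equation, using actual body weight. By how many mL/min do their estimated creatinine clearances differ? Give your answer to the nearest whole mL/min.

83 mL/min

Patient A: CrCl = (140 − 75) × 102.5 / (72 × 2.3) = 6662.5 / 165.60 ≈ 40.2 mL/min
Patient B: CrCl = (140 − 44) × 74 / (72 × 0.8) = 7104.0 / 57.60 ≈ 123.3 mL/min
|40.2 − 123.3| = 83.1 mL/min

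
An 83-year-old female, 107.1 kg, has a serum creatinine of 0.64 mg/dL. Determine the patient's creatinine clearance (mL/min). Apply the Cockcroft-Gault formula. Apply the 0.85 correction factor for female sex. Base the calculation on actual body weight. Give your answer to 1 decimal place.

CrCl = (140 − 83) × 107.1 / (72 × 0.64) × 0.85 = 6104.7 / 46.08 × 0.85 ≈ 112.6 mL/min

112.6 mL/min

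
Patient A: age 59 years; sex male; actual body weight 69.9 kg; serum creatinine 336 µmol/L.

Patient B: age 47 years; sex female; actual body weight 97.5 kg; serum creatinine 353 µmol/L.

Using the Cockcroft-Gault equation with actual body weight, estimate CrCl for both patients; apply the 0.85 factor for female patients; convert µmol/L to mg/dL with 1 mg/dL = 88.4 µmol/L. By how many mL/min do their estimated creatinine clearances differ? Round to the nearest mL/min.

Patient A: SCr = 336 / 88.4 = 3.801 mg/dL
Patient A: CrCl = (140 − 59) × 69.9 / (72 × 3.801) = 5661.9 / 273.67 ≈ 20.7 mL/min
Patient B: SCr = 353 / 88.4 = 3.993 mg/dL
Patient B: CrCl = (140 − 47) × 97.5 / (72 × 3.993) × 0.85 = 9067.5 / 287.50 × 0.85 ≈ 26.8 mL/min
|20.7 − 26.8| = 6.1 mL/min

6 mL/min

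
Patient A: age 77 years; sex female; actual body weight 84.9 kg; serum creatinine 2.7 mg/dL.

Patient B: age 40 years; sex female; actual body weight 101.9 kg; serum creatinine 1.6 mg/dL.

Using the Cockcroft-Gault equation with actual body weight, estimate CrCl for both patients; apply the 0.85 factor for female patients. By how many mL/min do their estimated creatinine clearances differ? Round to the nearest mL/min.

Patient A: CrCl = (140 − 77) × 84.9 / (72 × 2.7) × 0.85 = 5348.7 / 194.40 × 0.85 ≈ 23.4 mL/min
Patient B: CrCl = (140 − 40) × 101.9 / (72 × 1.6) × 0.85 = 10190.0 / 115.20 × 0.85 ≈ 75.2 mL/min
|23.4 − 75.2| = 51.8 mL/min

52 mL/min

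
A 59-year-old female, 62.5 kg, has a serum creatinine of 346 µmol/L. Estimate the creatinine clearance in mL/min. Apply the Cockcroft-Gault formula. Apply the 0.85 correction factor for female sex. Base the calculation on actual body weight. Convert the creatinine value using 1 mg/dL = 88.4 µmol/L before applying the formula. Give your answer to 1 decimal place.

SCr = 346 / 88.4 = 3.914 mg/dL
CrCl = (140 − 59) × 62.5 / (72 × 3.914) × 0.85 = 5062.5 / 281.81 × 0.85 ≈ 15.3 mL/min

15.3 mL/min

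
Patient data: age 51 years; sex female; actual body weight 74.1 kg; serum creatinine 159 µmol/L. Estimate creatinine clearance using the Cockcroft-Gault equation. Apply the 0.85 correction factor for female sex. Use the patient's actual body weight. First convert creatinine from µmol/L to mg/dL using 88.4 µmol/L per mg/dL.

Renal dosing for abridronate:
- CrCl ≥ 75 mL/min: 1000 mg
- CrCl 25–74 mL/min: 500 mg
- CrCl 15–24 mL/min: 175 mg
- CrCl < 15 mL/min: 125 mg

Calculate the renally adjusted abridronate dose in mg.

SCr = 159 / 88.4 = 1.799 mg/dL
CrCl = (140 − 51) × 74.1 / (72 × 1.799) × 0.85 = 6594.9 / 129.53 × 0.85 ≈ 43.3 mL/min
CrCl ≈ 43 mL/min → bracket 25–74 mL/min.
Dose for this bracket: 500 mg.

500 mg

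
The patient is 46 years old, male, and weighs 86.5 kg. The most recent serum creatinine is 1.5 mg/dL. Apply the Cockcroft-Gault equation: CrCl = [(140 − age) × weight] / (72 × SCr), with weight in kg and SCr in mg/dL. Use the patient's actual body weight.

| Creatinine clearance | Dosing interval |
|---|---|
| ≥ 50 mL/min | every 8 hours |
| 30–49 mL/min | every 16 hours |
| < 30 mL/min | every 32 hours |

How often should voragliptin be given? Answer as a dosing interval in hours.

CrCl = (140 − 46) × 86.5 / (72 × 1.5) = 8131.0 / 108.00 ≈ 75.3 mL/min
CrCl ≈ 75 mL/min → bracket ≥ 50 mL/min → every 8 hours.

every 8 hours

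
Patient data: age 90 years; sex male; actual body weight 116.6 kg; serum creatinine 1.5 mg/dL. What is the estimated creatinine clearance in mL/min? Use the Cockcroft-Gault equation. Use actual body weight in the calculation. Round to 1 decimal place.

CrCl = (140 − 90) × 116.6 / (72 × 1.5) = 5830.0 / 108.00 ≈ 54.0 mL/min

54.0 mL/min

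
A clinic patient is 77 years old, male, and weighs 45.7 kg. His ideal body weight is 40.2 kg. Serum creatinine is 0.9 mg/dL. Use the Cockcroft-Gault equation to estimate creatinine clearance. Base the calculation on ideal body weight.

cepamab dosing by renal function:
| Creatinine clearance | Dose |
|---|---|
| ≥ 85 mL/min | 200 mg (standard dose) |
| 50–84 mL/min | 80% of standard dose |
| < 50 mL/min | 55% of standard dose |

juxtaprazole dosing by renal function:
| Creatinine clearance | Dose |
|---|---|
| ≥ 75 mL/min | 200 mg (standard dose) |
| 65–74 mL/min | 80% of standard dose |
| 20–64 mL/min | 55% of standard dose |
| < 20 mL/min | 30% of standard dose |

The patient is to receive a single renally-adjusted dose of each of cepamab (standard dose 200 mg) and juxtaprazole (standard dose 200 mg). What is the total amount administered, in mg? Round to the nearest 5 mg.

CrCl = (140 − 77) × 40.2 / (72 × 0.9) = 2532.6 / 64.80 ≈ 39.1 mL/min
CrCl ≈ 39 mL/min.
cepamab: < 50 mL/min → 55% of 200 mg = 110 mg.
juxtaprazole: 20–64 mL/min → 55% of 200 mg = 110 mg.
Total = 110 + 110 = 220 mg.

220 mg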